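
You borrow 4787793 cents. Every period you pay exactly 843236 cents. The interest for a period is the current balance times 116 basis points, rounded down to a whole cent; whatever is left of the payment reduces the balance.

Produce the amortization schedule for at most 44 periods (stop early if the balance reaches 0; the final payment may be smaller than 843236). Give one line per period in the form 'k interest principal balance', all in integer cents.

1 55538 787698 4000095
2 46401 796835 3203260
3 37157 806079 2397181
4 27807 815429 1581752
5 18348 824888 756864
6 8779 756864 0

1. interest=⌊4787793·116/10000⌋=55538; principal=843236-55538=787698; balance=4787793-787698=4000095
2. interest=⌊4000095·116/10000⌋=46401; principal=843236-46401=796835; balance=4000095-796835=3203260
3. interest=⌊3203260·116/10000⌋=37157; principal=843236-37157=806079; balance=3203260-806079=2397181
4. interest=⌊2397181·116/10000⌋=27807; principal=843236-27807=815429; balance=2397181-815429=1581752
5. interest=⌊1581752·116/10000⌋=18348; principal=843236-18348=824888; balance=1581752-824888=756864
6. interest=⌊756864·116/10000⌋=8779; principal=min(843236-8779,756864)=756864; balance=756864-756864=0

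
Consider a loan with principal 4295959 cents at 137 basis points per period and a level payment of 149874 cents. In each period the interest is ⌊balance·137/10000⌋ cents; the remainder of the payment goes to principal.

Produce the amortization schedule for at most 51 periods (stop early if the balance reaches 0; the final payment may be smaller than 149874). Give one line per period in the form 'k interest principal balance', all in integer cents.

1. interest=⌊4295959·137/10000⌋=58854; principal=149874-58854=91020; balance=4295959-91020=4204939
2. interest=⌊4204939·137/10000⌋=57607; principal=149874-57607=92267; balance=4204939-92267=4112672
3. interest=⌊4112672·137/10000⌋=56343; principal=149874-56343=93531; balance=4112672-93531=4019141
4. interest=⌊4019141·137/10000⌋=55062; principal=149874-55062=94812; balance=4019141-94812=3924329
5. interest=⌊3924329·137/10000⌋=53763; principal=149874-53763=96111; balance=3924329-96111=3828218
6. interest=⌊3828218·137/10000⌋=52446; principal=149874-52446=97428; balance=3828218-97428=3730790
7. interest=⌊3730790·137/10000⌋=51111; principal=149874-51111=98763; balance=3730790-98763=3632027
8. interest=⌊3632027·137/10000⌋=49758; principal=149874-49758=100116; balance=3632027-100116=3531911
9. interest=⌊3531911·137/10000⌋=48387; principal=149874-48387=101487; balance=3531911-101487=3430424
10. interest=⌊3430424·137/10000⌋=46996; principal=149874-46996=102878; balance=3430424-102878=3327546
11. interest=⌊3327546·137/10000⌋=45587; principal=149874-45587=104287; balance=3327546-104287=3223259
12. interest=⌊3223259·137/10000⌋=44158; principal=149874-44158=105716; balance=3223259-105716=3117543
13. interest=⌊3117543·137/10000⌋=42710; principal=149874-42710=107164; balance=3117543-107164=3010379
14. interest=⌊3010379·137/10000⌋=41242; principal=149874-41242=108632; balance=3010379-108632=2901747
15. interest=⌊2901747·137/10000⌋=39753; principal=149874-39753=110121; balance=2901747-110121=2791626
16. interest=⌊2791626·137/10000⌋=38245; principal=149874-38245=111629; balance=2791626-111629=2679997
17. interest=⌊2679997·137/10000⌋=36715; principal=149874-36715=113159; balance=2679997-113159=2566838
18. interest=⌊2566838·137/10000⌋=35165; principal=149874-35165=114709; balance=2566838-114709=2452129
19. interest=⌊2452129·137/10000⌋=33594; principal=149874-33594=116280; balance=2452129-116280=2335849
20. interest=⌊2335849·137/10000⌋=32001; principal=149874-32001=117873; balance=2335849-117873=2217976
21. interest=⌊2217976·137/10000⌋=30386; principal=149874-30386=119488; balance=2217976-119488=2098488
22. interest=⌊2098488·137/10000⌋=28749; principal=149874-28749=121125; balance=2098488-121125=1977363
23. interest=⌊1977363·137/10000⌋=27089; principal=149874-27089=122785; balance=1977363-122785=1854578
24. interest=⌊1854578·137/10000⌋=25407; principal=149874-25407=124467; balance=1854578-124467=1730111
25. interest=⌊1730111·137/10000⌋=23702; principal=149874-23702=126172; balance=1730111-126172=1603939
26. interest=⌊1603939·137/10000⌋=21973; principal=149874-21973=127901; balance=1603939-127901=1476038
27. interest=⌊1476038·137/10000⌋=20221; principal=149874-20221=129653; balance=1476038-129653=1346385
28. interest=⌊1346385·137/10000⌋=18445; principal=149874-18445=131429; balance=1346385-131429=1214956
29. interest=⌊1214956·137/10000⌋=16644; principal=149874-16644=133230; balance=1214956-133230=1081726
30. interest=⌊1081726·137/10000⌋=14819; principal=149874-14819=135055; balance=1081726-135055=946671
31. interest=⌊946671·137/10000⌋=12969; principal=149874-12969=136905; balance=946671-136905=809766
32. interest=⌊809766·137/10000⌋=11093; principal=149874-11093=138781; balance=809766-138781=670985
33. interest=⌊670985·137/10000⌋=9192; principal=149874-9192=140682; balance=670985-140682=530303
34. interest=⌊530303·137/10000⌋=7265; principal=149874-7265=142609; balance=530303-142609=387694
35. interest=⌊387694·137/10000⌋=5311; principal=149874-5311=144563; balance=387694-144563=243131
36. interest=⌊243131·137/10000⌋=3330; principal=149874-3330=146544; balance=243131-146544=96587
37. interest=⌊96587·137/10000⌋=1323; principal=min(149874-1323,96587)=96587; balance=96587-96587=0

1 58854 91020 4204939
2 57607 92267 4112672
3 56343 93531 4019141
4 55062 94812 3924329
5 53763 96111 3828218
6 52446 97428 3730790
7 51111 98763 3632027
8 49758 100116 3531911
9 48387 101487 3430424
10 46996 102878 3327546
11 45587 104287 3223259
12 44158 105716 3117543
13 42710 107164 3010379
14 41242 108632 2901747
15 39753 110121 2791626
16 38245 111629 2679997
17 36715 113159 2566838
18 35165 114709 2452129
19 33594 116280 2335849
20 32001 117873 2217976
21 30386 119488 2098488
22 28749 121125 1977363
23 27089 122785 1854578
24 25407 124467 1730111
25 23702 126172 1603939
26 21973 127901 1476038
27 20221 129653 1346385
28 18445 131429 1214956
29 16644 133230 1081726
30 14819 135055 946671
31 12969 136905 809766
32 11093 138781 670985
33 9192 140682 530303
34 7265 142609 387694
35 5311 144563 243131
36 3330 146544 96587
37 1323 96587 0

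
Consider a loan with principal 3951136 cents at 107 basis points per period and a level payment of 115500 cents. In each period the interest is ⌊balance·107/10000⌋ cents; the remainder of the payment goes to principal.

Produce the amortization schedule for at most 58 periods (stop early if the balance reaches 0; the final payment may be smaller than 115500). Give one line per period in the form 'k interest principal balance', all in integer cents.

1 42277 73223 3877913
2 41493 74007 3803906
3 40701 74799 3729107
4 39901 75599 3653508
5 39092 76408 3577100
6 38274 77226 3499874
7 37448 78052 3421822
8 36613 78887 3342935
9 35769 79731 3263204
10 34916 80584 3182620
11 34054 81446 3101174
12 33182 82318 3018856
13 32301 83199 2935657
14 31411 84089 2851568
15 30511 84989 2766579
16 29602 85898 2680681
17 28683 86817 2593864
18 27754 87746 2506118
19 26815 88685 2417433
20 25866 89634 2327799
21 24907 90593 2237206
22 23938 91562 2145644
23 22958 92542 2053102
24 21968 93532 1959570
25 20967 94533 1865037
26 19955 95545 1769492
27 18933 96567 1672925
28 17900 97600 1575325
29 16855 98645 1476680
30 15800 99700 1376980
31 14733 100767 1276213
32 13655 101845 1174368
33 12565 102935 1071433
34 11464 104036 967397
35 10351 105149 862248
36 9226 106274 755974
37 8088 107412 648562
38 6939 108561 540001
39 5778 109722 430279
40 4603 110897 319382
41 3417 112083 207299
42 2218 113282 94017
43 1005 94017 0

1. interest=⌊3951136·107/10000⌋=42277; principal=115500-42277=73223; balance=3951136-73223=3877913
2. interest=⌊3877913·107/10000⌋=41493; principal=115500-41493=74007; balance=3877913-74007=3803906
3. interest=⌊3803906·107/10000⌋=40701; principal=115500-40701=74799; balance=3803906-74799=3729107
4. interest=⌊3729107·107/10000⌋=39901; principal=115500-39901=75599; balance=3729107-75599=3653508
5. interest=⌊3653508·107/10000⌋=39092; principal=115500-39092=76408; balance=3653508-76408=3577100
6. interest=⌊3577100·107/10000⌋=38274; principal=115500-38274=77226; balance=3577100-77226=3499874
7. interest=⌊3499874·107/10000⌋=37448; principal=115500-37448=78052; balance=3499874-78052=3421822
8. interest=⌊3421822·107/10000⌋=36613; principal=115500-36613=78887; balance=3421822-78887=3342935
9. interest=⌊3342935·107/10000⌋=35769; principal=115500-35769=79731; balance=3342935-79731=3263204
10. interest=⌊3263204·107/10000⌋=34916; principal=115500-34916=80584; balance=3263204-80584=3182620
11. interest=⌊3182620·107/10000⌋=34054; principal=115500-34054=81446; balance=3182620-81446=3101174
12. interest=⌊3101174·107/10000⌋=33182; principal=115500-33182=82318; balance=3101174-82318=3018856
13. interest=⌊3018856·107/10000⌋=32301; principal=115500-32301=83199; balance=3018856-83199=2935657
14. interest=⌊2935657·107/10000⌋=31411; principal=115500-31411=84089; balance=2935657-84089=2851568
15. interest=⌊2851568·107/10000⌋=30511; principal=115500-30511=84989; balance=2851568-84989=2766579
16. interest=⌊2766579·107/10000⌋=29602; principal=115500-29602=85898; balance=2766579-85898=2680681
17. interest=⌊2680681·107/10000⌋=28683; principal=115500-28683=86817; balance=2680681-86817=2593864
18. interest=⌊2593864·107/10000⌋=27754; principal=115500-27754=87746; balance=2593864-87746=2506118
19. interest=⌊2506118·107/10000⌋=26815; principal=115500-26815=88685; balance=2506118-88685=2417433
20. interest=⌊2417433·107/10000⌋=25866; principal=115500-25866=89634; balance=2417433-89634=2327799
21. interest=⌊2327799·107/10000⌋=24907; principal=115500-24907=90593; balance=2327799-90593=2237206
22. interest=⌊2237206·107/10000⌋=23938; principal=115500-23938=91562; balance=2237206-91562=2145644
23. interest=⌊2145644·107/10000⌋=22958; principal=115500-22958=92542; balance=2145644-92542=2053102
24. interest=⌊2053102·107/10000⌋=21968; principal=115500-21968=93532; balance=2053102-93532=1959570
25. interest=⌊1959570·107/10000⌋=20967; principal=115500-20967=94533; balance=1959570-94533=1865037
26. interest=⌊1865037·107/10000⌋=19955; principal=115500-19955=95545; balance=1865037-95545=1769492
27. interest=⌊1769492·107/10000⌋=18933; principal=115500-18933=96567; balance=1769492-96567=1672925
28. interest=⌊1672925·107/10000⌋=17900; principal=115500-17900=97600; balance=1672925-97600=1575325
29. interest=⌊1575325·107/10000⌋=16855; principal=115500-16855=98645; balance=1575325-98645=1476680
30. interest=⌊1476680·107/10000⌋=15800; principal=115500-15800=99700; balance=1476680-99700=1376980
31. interest=⌊1376980·107/10000⌋=14733; principal=115500-14733=100767; balance=1376980-100767=1276213
32. interest=⌊1276213·107/10000⌋=13655; principal=115500-13655=101845; balance=1276213-101845=1174368
33. interest=⌊1174368·107/10000⌋=12565; principal=115500-12565=102935; balance=1174368-102935=1071433
34. interest=⌊1071433·107/10000⌋=11464; principal=115500-11464=104036; balance=1071433-104036=967397
35. interest=⌊967397·107/10000⌋=10351; principal=115500-10351=105149; balance=967397-105149=862248
36. interest=⌊862248·107/10000⌋=9226; principal=115500-9226=106274; balance=862248-106274=755974
37. interest=⌊755974·107/10000⌋=8088; principal=115500-8088=107412; balance=755974-107412=648562
38. interest=⌊648562·107/10000⌋=6939; principal=115500-6939=108561; balance=648562-108561=540001
39. interest=⌊540001·107/10000⌋=5778; principal=115500-5778=109722; balance=540001-109722=430279
40. interest=⌊430279·107/10000⌋=4603; principal=115500-4603=110897; balance=430279-110897=319382
41. interest=⌊319382·107/10000⌋=3417; principal=115500-3417=112083; balance=319382-112083=207299
42. interest=⌊207299·107/10000⌋=2218; principal=115500-2218=113282; balance=207299-113282=94017
43. interest=⌊94017·107/10000⌋=1005; principal=min(115500-1005,94017)=94017; balance=94017-94017=0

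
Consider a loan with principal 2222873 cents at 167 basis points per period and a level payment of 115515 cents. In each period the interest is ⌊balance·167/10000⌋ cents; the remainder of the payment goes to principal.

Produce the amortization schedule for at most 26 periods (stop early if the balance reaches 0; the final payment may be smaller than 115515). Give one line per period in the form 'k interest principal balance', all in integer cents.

1 37121 78394 2144479
2 35812 79703 2064776
3 34481 81034 1983742
4 33128 82387 1901355
5 31752 83763 1817592
6 30353 85162 1732430
7 28931 86584 1645846
8 27485 88030 1557816
9 26015 89500 1468316
10 24520 90995 1377321
11 23001 92514 1284807
12 21456 94059 1190748
13 19885 95630 1095118
14 18288 97227 997891
15 16664 98851 899040
16 15013 100502 798538
17 13335 102180 696358
18 11629 103886 592472
19 9894 105621 486851
20 8130 107385 379466
21 6337 109178 270288
22 4513 111002 159286
23 2660 112855 46431
24 775 46431 0

1. interest=⌊2222873·167/10000⌋=37121; principal=115515-37121=78394; balance=2222873-78394=2144479
2. interest=⌊2144479·167/10000⌋=35812; principal=115515-35812=79703; balance=2144479-79703=2064776
3. interest=⌊2064776·167/10000⌋=34481; principal=115515-34481=81034; balance=2064776-81034=1983742
4. interest=⌊1983742·167/10000⌋=33128; principal=115515-33128=82387; balance=1983742-82387=1901355
5. interest=⌊1901355·167/10000⌋=31752; principal=115515-31752=83763; balance=1901355-83763=1817592
6. interest=⌊1817592·167/10000⌋=30353; principal=115515-30353=85162; balance=1817592-85162=1732430
7. interest=⌊1732430·167/10000⌋=28931; principal=115515-28931=86584; balance=1732430-86584=1645846
8. interest=⌊1645846·167/10000⌋=27485; principal=115515-27485=88030; balance=1645846-88030=1557816
9. interest=⌊1557816·167/10000⌋=26015; principal=115515-26015=89500; balance=1557816-89500=1468316
10. interest=⌊1468316·167/10000⌋=24520; principal=115515-24520=90995; balance=1468316-90995=1377321
11. interest=⌊1377321·167/10000⌋=23001; principal=115515-23001=92514; balance=1377321-92514=1284807
12. interest=⌊1284807·167/10000⌋=21456; principal=115515-21456=94059; balance=1284807-94059=1190748
13. interest=⌊1190748·167/10000⌋=19885; principal=115515-19885=95630; balance=1190748-95630=1095118
14. interest=⌊1095118·167/10000⌋=18288; principal=115515-18288=97227; balance=1095118-97227=997891
15. interest=⌊997891·167/10000⌋=16664; principal=115515-16664=98851; balance=997891-98851=899040
16. interest=⌊899040·167/10000⌋=15013; principal=115515-15013=100502; balance=899040-100502=798538
17. interest=⌊798538·167/10000⌋=13335; principal=115515-13335=102180; balance=798538-102180=696358
18. interest=⌊696358·167/10000⌋=11629; principal=115515-11629=103886; balance=696358-103886=592472
19. interest=⌊592472·167/10000⌋=9894; principal=115515-9894=105621; balance=592472-105621=486851
20. interest=⌊486851·167/10000⌋=8130; principal=115515-8130=107385; balance=486851-107385=379466
21. interest=⌊379466·167/10000⌋=6337; principal=115515-6337=109178; balance=379466-109178=270288
22. interest=⌊270288·167/10000⌋=4513; principal=115515-4513=111002; balance=270288-111002=159286
23. interest=⌊159286·167/10000⌋=2660; principal=115515-2660=112855; balance=159286-112855=46431
24. interest=⌊46431·167/10000⌋=775; principal=min(115515-775,46431)=46431; balance=46431-46431=0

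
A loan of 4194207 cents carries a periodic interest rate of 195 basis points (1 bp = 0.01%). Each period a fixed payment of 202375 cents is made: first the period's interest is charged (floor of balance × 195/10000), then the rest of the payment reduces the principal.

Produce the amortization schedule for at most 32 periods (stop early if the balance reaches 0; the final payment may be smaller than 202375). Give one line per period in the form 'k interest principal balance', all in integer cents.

1. interest=⌊4194207·195/10000⌋=81787; principal=202375-81787=120588; balance=4194207-120588=4073619
2. interest=⌊4073619·195/10000⌋=79435; principal=202375-79435=122940; balance=4073619-122940=3950679
3. interest=⌊3950679·195/10000⌋=77038; principal=202375-77038=125337; balance=3950679-125337=3825342
4. interest=⌊3825342·195/10000⌋=74594; principal=202375-74594=127781; balance=3825342-127781=3697561
5. interest=⌊3697561·195/10000⌋=72102; principal=202375-72102=130273; balance=3697561-130273=3567288
6. interest=⌊3567288·195/10000⌋=69562; principal=202375-69562=132813; balance=3567288-132813=3434475
7. interest=⌊3434475·195/10000⌋=66972; principal=202375-66972=135403; balance=3434475-135403=3299072
8. interest=⌊3299072·195/10000⌋=64331; principal=202375-64331=138044; balance=3299072-138044=3161028
9. interest=⌊3161028·195/10000⌋=61640; principal=202375-61640=140735; balance=3161028-140735=3020293
10. interest=⌊3020293·195/10000⌋=58895; principal=202375-58895=143480; balance=3020293-143480=2876813
11. interest=⌊2876813·195/10000⌋=56097; principal=202375-56097=146278; balance=2876813-146278=2730535
12. interest=⌊2730535·195/10000⌋=53245; principal=202375-53245=149130; balance=2730535-149130=2581405
13. interest=⌊2581405·195/10000⌋=50337; principal=202375-50337=152038; balance=2581405-152038=2429367
14. interest=⌊2429367·195/10000⌋=47372; principal=202375-47372=155003; balance=2429367-155003=2274364
15. interest=⌊2274364·195/10000⌋=44350; principal=202375-44350=158025; balance=2274364-158025=2116339
16. interest=⌊2116339·195/10000⌋=41268; principal=202375-41268=161107; balance=2116339-161107=1955232
17. interest=⌊1955232·195/10000⌋=38127; principal=202375-38127=164248; balance=1955232-164248=1790984
18. interest=⌊1790984·195/10000⌋=34924; principal=202375-34924=167451; balance=1790984-167451=1623533
19. interest=⌊1623533·195/10000⌋=31658; principal=202375-31658=170717; balance=1623533-170717=1452816
20. interest=⌊1452816·195/10000⌋=28329; principal=202375-28329=174046; balance=1452816-174046=1278770
21. interest=⌊1278770·195/10000⌋=24936; principal=202375-24936=177439; balance=1278770-177439=1101331
22. interest=⌊1101331·195/10000⌋=21475; principal=202375-21475=180900; balance=1101331-180900=920431
23. interest=⌊920431·195/10000⌋=17948; principal=202375-17948=184427; balance=920431-184427=736004
24. interest=⌊736004·195/10000⌋=14352; principal=202375-14352=188023; balance=736004-188023=547981
25. interest=⌊547981·195/10000⌋=10685; principal=202375-10685=191690; balance=547981-191690=356291
26. interest=⌊356291·195/10000⌋=6947; principal=202375-6947=195428; balance=356291-195428=160863
27. interest=⌊160863·195/10000⌋=3136; principal=min(202375-3136,160863)=160863; balance=160863-160863=0

1 81787 120588 4073619
2 79435 122940 3950679
3 77038 125337 3825342
4 74594 127781 3697561
5 72102 130273 3567288
6 69562 132813 3434475
7 66972 135403 3299072
8 64331 138044 3161028
9 61640 140735 3020293
10 58895 143480 2876813
11 56097 146278 2730535
12 53245 149130 2581405
13 50337 152038 2429367
14 47372 155003 2274364
15 44350 158025 2116339
16 41268 161107 1955232
17 38127 164248 1790984
18 34924 167451 1623533
19 31658 170717 1452816
20 28329 174046 1278770
21 24936 177439 1101331
22 21475 180900 920431
23 17948 184427 736004
24 14352 188023 547981
25 10685 191690 356291
26 6947 195428 160863
27 3136 160863 0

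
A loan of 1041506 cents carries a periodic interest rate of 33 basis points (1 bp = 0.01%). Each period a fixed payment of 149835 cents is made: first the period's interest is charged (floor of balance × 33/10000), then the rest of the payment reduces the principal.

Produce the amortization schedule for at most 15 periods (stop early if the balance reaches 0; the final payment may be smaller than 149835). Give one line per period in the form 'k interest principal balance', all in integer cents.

1. interest=⌊1041506·33/10000⌋=3436; principal=149835-3436=146399; balance=1041506-146399=895107
2. interest=⌊895107·33/10000⌋=2953; principal=149835-2953=146882; balance=895107-146882=748225
3. interest=⌊748225·33/10000⌋=2469; principal=149835-2469=147366; balance=748225-147366=600859
4. interest=⌊600859·33/10000⌋=1982; principal=149835-1982=147853; balance=600859-147853=453006
5. interest=⌊453006·33/10000⌋=1494; principal=149835-1494=148341; balance=453006-148341=304665
6. interest=⌊304665·33/10000⌋=1005; principal=149835-1005=148830; balance=304665-148830=155835
7. interest=⌊155835·33/10000⌋=514; principal=149835-514=149321; balance=155835-149321=6514
8. interest=⌊6514·33/10000⌋=21; principal=min(149835-21,6514)=6514; balance=6514-6514=0

1 3436 146399 895107
2 2953 146882 748225
3 2469 147366 600859
4 1982 147853 453006
5 1494 148341 304665
6 1005 148830 155835
7 514 149321 6514
8 21 6514 0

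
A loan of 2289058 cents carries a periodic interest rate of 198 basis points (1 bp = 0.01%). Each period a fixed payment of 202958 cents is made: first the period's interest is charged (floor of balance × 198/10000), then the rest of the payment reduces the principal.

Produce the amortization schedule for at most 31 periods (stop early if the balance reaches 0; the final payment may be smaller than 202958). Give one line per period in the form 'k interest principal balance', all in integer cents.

1. interest=⌊2289058·198/10000⌋=45323; principal=202958-45323=157635; balance=2289058-157635=2131423
2. interest=⌊2131423·198/10000⌋=42202; principal=202958-42202=160756; balance=2131423-160756=1970667
3. interest=⌊1970667·198/10000⌋=39019; principal=202958-39019=163939; balance=1970667-163939=1806728
4. interest=⌊1806728·198/10000⌋=35773; principal=202958-35773=167185; balance=1806728-167185=1639543
5. interest=⌊1639543·198/10000⌋=32462; principal=202958-32462=170496; balance=1639543-170496=1469047
6. interest=⌊1469047·198/10000⌋=29087; principal=202958-29087=173871; balance=1469047-173871=1295176
7. interest=⌊1295176·198/10000⌋=25644; principal=202958-25644=177314; balance=1295176-177314=1117862
8. interest=⌊1117862·198/10000⌋=22133; principal=202958-22133=180825; balance=1117862-180825=937037
9. interest=⌊937037·198/10000⌋=18553; principal=202958-18553=184405; balance=937037-184405=752632
10. interest=⌊752632·198/10000⌋=14902; principal=202958-14902=188056; balance=752632-188056=564576
11. interest=⌊564576·198/10000⌋=11178; principal=202958-11178=191780; balance=564576-191780=372796
12. interest=⌊372796·198/10000⌋=7381; principal=202958-7381=195577; balance=372796-195577=177219
13. interest=⌊177219·198/10000⌋=3508; principal=min(202958-3508,177219)=177219; balance=177219-177219=0

1 45323 157635 2131423
2 42202 160756 1970667
3 39019 163939 1806728
4 35773 167185 1639543
5 32462 170496 1469047
6 29087 173871 1295176
7 25644 177314 1117862
8 22133 180825 937037
9 18553 184405 752632
10 14902 188056 564576
11 11178 191780 372796
12 7381 195577 177219
13 3508 177219 0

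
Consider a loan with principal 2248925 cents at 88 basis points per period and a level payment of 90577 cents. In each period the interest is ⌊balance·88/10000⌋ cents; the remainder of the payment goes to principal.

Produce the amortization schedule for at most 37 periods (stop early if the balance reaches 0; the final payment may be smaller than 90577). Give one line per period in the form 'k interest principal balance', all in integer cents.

1. interest=⌊2248925·88/10000⌋=19790; principal=90577-19790=70787; balance=2248925-70787=2178138
2. interest=⌊2178138·88/10000⌋=19167; principal=90577-19167=71410; balance=2178138-71410=2106728
3. interest=⌊2106728·88/10000⌋=18539; principal=90577-18539=72038; balance=2106728-72038=2034690
4. interest=⌊2034690·88/10000⌋=17905; principal=90577-17905=72672; balance=2034690-72672=1962018
5. interest=⌊1962018·88/10000⌋=17265; principal=90577-17265=73312; balance=1962018-73312=1888706
6. interest=⌊1888706·88/10000⌋=16620; principal=90577-16620=73957; balance=1888706-73957=1814749
7. interest=⌊1814749·88/10000⌋=15969; principal=90577-15969=74608; balance=1814749-74608=1740141
8. interest=⌊1740141·88/10000⌋=15313; principal=90577-15313=75264; balance=1740141-75264=1664877
9. interest=⌊1664877·88/10000⌋=14650; principal=90577-14650=75927; balance=1664877-75927=1588950
10. interest=⌊1588950·88/10000⌋=13982; principal=90577-13982=76595; balance=1588950-76595=1512355
11. interest=⌊1512355·88/10000⌋=13308; principal=90577-13308=77269; balance=1512355-77269=1435086
12. interest=⌊1435086·88/10000⌋=12628; principal=90577-12628=77949; balance=1435086-77949=1357137
13. interest=⌊1357137·88/10000⌋=11942; principal=90577-11942=78635; balance=1357137-78635=1278502
14. interest=⌊1278502·88/10000⌋=11250; principal=90577-11250=79327; balance=1278502-79327=1199175
15. interest=⌊1199175·88/10000⌋=10552; principal=90577-10552=80025; balance=1199175-80025=1119150
16. interest=⌊1119150·88/10000⌋=9848; principal=90577-9848=80729; balance=1119150-80729=1038421
17. interest=⌊1038421·88/10000⌋=9138; principal=90577-9138=81439; balance=1038421-81439=956982
18. interest=⌊956982·88/10000⌋=8421; principal=90577-8421=82156; balance=956982-82156=874826
19. interest=⌊874826·88/10000⌋=7698; principal=90577-7698=82879; balance=874826-82879=791947
20. interest=⌊791947·88/10000⌋=6969; principal=90577-6969=83608; balance=791947-83608=708339
21. interest=⌊708339·88/10000⌋=6233; principal=90577-6233=84344; balance=708339-84344=623995
22. interest=⌊623995·88/10000⌋=5491; principal=90577-5491=85086; balance=623995-85086=538909
23. interest=⌊538909·88/10000⌋=4742; principal=90577-4742=85835; balance=538909-85835=453074
24. interest=⌊453074·88/10000⌋=3987; principal=90577-3987=86590; balance=453074-86590=366484
25. interest=⌊366484·88/10000⌋=3225; principal=90577-3225=87352; balance=366484-87352=279132
26. interest=⌊279132·88/10000⌋=2456; principal=90577-2456=88121; balance=279132-88121=191011
27. interest=⌊191011·88/10000⌋=1680; principal=90577-1680=88897; balance=191011-88897=102114
28. interest=⌊102114·88/10000⌋=898; principal=90577-898=89679; balance=102114-89679=12435
29. interest=⌊12435·88/10000⌋=109; principal=min(90577-109,12435)=12435; balance=12435-12435=0

1 19790 70787 2178138
2 19167 71410 2106728
3 18539 72038 2034690
4 17905 72672 1962018
5 17265 73312 1888706
6 16620 73957 1814749
7 15969 74608 1740141
8 15313 75264 1664877
9 14650 75927 1588950
10 13982 76595 1512355
11 13308 77269 1435086
12 12628 77949 1357137
13 11942 78635 1278502
14 11250 79327 1199175
15 10552 80025 1119150
16 9848 80729 1038421
17 9138 81439 956982
18 8421 82156 874826
19 7698 82879 791947
20 6969 83608 708339
21 6233 84344 623995
22 5491 85086 538909
23 4742 85835 453074
24 3987 86590 366484
25 3225 87352 279132
26 2456 88121 191011
27 1680 88897 102114
28 898 89679 12435
29 109 12435 0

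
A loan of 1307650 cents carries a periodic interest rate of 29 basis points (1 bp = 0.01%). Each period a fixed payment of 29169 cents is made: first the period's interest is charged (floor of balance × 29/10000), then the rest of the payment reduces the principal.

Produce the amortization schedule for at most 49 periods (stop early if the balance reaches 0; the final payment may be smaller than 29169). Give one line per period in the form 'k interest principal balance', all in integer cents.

1 3792 25377 1282273
2 3718 25451 1256822
3 3644 25525 1231297
4 3570 25599 1205698
5 3496 25673 1180025
6 3422 25747 1154278
7 3347 25822 1128456
8 3272 25897 1102559
9 3197 25972 1076587
10 3122 26047 1050540
11 3046 26123 1024417
12 2970 26199 998218
13 2894 26275 971943
14 2818 26351 945592
15 2742 26427 919165
16 2665 26504 892661
17 2588 26581 866080
18 2511 26658 839422
19 2434 26735 812687
20 2356 26813 785874
21 2279 26890 758984
22 2201 26968 732016
23 2122 27047 704969
24 2044 27125 677844
25 1965 27204 650640
26 1886 27283 623357
27 1807 27362 595995
28 1728 27441 568554
29 1648 27521 541033
30 1568 27601 513432
31 1488 27681 485751
32 1408 27761 457990
33 1328 27841 430149
34 1247 27922 402227
35 1166 28003 374224
36 1085 28084 346140
37 1003 28166 317974
38 922 28247 289727
39 840 28329 261398
40 758 28411 232987
41 675 28494 204493
42 593 28576 175917
43 510 28659 147258
44 427 28742 118516
45 343 28826 89690
46 260 28909 60781
47 176 28993 31788
48 92 29077 2711
49 7 2711 0

1. interest=⌊1307650·29/10000⌋=3792; principal=29169-3792=25377; balance=1307650-25377=1282273
2. interest=⌊1282273·29/10000⌋=3718; principal=29169-3718=25451; balance=1282273-25451=1256822
3. interest=⌊1256822·29/10000⌋=3644; principal=29169-3644=25525; balance=1256822-25525=1231297
4. interest=⌊1231297·29/10000⌋=3570; principal=29169-3570=25599; balance=1231297-25599=1205698
5. interest=⌊1205698·29/10000⌋=3496; principal=29169-3496=25673; balance=1205698-25673=1180025
6. interest=⌊1180025·29/10000⌋=3422; principal=29169-3422=25747; balance=1180025-25747=1154278
7. interest=⌊1154278·29/10000⌋=3347; principal=29169-3347=25822; balance=1154278-25822=1128456
8. interest=⌊1128456·29/10000⌋=3272; principal=29169-3272=25897; balance=1128456-25897=1102559
9. interest=⌊1102559·29/10000⌋=3197; principal=29169-3197=25972; balance=1102559-25972=1076587
10. interest=⌊1076587·29/10000⌋=3122; principal=29169-3122=26047; balance=1076587-26047=1050540
11. interest=⌊1050540·29/10000⌋=3046; principal=29169-3046=26123; balance=1050540-26123=1024417
12. interest=⌊1024417·29/10000⌋=2970; principal=29169-2970=26199; balance=1024417-26199=998218
13. interest=⌊998218·29/10000⌋=2894; principal=29169-2894=26275; balance=998218-26275=971943
14. interest=⌊971943·29/10000⌋=2818; principal=29169-2818=26351; balance=971943-26351=945592
15. interest=⌊945592·29/10000⌋=2742; principal=29169-2742=26427; balance=945592-26427=919165
16. interest=⌊919165·29/10000⌋=2665; principal=29169-2665=26504; balance=919165-26504=892661
17. interest=⌊892661·29/10000⌋=2588; principal=29169-2588=26581; balance=892661-26581=866080
18. interest=⌊866080·29/10000⌋=2511; principal=29169-2511=26658; balance=866080-26658=839422
19. interest=⌊839422·29/10000⌋=2434; principal=29169-2434=26735; balance=839422-26735=812687
20. interest=⌊812687·29/10000⌋=2356; principal=29169-2356=26813; balance=812687-26813=785874
21. interest=⌊785874·29/10000⌋=2279; principal=29169-2279=26890; balance=785874-26890=758984
22. interest=⌊758984·29/10000⌋=2201; principal=29169-2201=26968; balance=758984-26968=732016
23. interest=⌊732016·29/10000⌋=2122; principal=29169-2122=27047; balance=732016-27047=704969
24. interest=⌊704969·29/10000⌋=2044; principal=29169-2044=27125; balance=704969-27125=677844
25. interest=⌊677844·29/10000⌋=1965; principal=29169-1965=27204; balance=677844-27204=650640
26. interest=⌊650640·29/10000⌋=1886; principal=29169-1886=27283; balance=650640-27283=623357
27. interest=⌊623357·29/10000⌋=1807; principal=29169-1807=27362; balance=623357-27362=595995
28. interest=⌊595995·29/10000⌋=1728; principal=29169-1728=27441; balance=595995-27441=568554
29. interest=⌊568554·29/10000⌋=1648; principal=29169-1648=27521; balance=568554-27521=541033
30. interest=⌊541033·29/10000⌋=1568; principal=29169-1568=27601; balance=541033-27601=513432
31. interest=⌊513432·29/10000⌋=1488; principal=29169-1488=27681; balance=513432-27681=485751
32. interest=⌊485751·29/10000⌋=1408; principal=29169-1408=27761; balance=485751-27761=457990
33. interest=⌊457990·29/10000⌋=1328; principal=29169-1328=27841; balance=457990-27841=430149
34. interest=⌊430149·29/10000⌋=1247; principal=29169-1247=27922; balance=430149-27922=402227
35. interest=⌊402227·29/10000⌋=1166; principal=29169-1166=28003; balance=402227-28003=374224
36. interest=⌊374224·29/10000⌋=1085; principal=29169-1085=28084; balance=374224-28084=346140
37. interest=⌊346140·29/10000⌋=1003; principal=29169-1003=28166; balance=346140-28166=317974
38. interest=⌊317974·29/10000⌋=922; principal=29169-922=28247; balance=317974-28247=289727
39. interest=⌊289727·29/10000⌋=840; principal=29169-840=28329; balance=289727-28329=261398
40. interest=⌊261398·29/10000⌋=758; principal=29169-758=28411; balance=261398-28411=232987
41. interest=⌊232987·29/10000⌋=675; principal=29169-675=28494; balance=232987-28494=204493
42. interest=⌊204493·29/10000⌋=593; principal=29169-593=28576; balance=204493-28576=175917
43. interest=⌊175917·29/10000⌋=510; principal=29169-510=28659; balance=175917-28659=147258
44. interest=⌊147258·29/10000⌋=427; principal=29169-427=28742; balance=147258-28742=118516
45. interest=⌊118516·29/10000⌋=343; principal=29169-343=28826; balance=118516-28826=89690
46. interest=⌊89690·29/10000⌋=260; principal=29169-260=28909; balance=89690-28909=60781
47. interest=⌊60781·29/10000⌋=176; principal=29169-176=28993; balance=60781-28993=31788
48. interest=⌊31788·29/10000⌋=92; principal=29169-92=29077; balance=31788-29077=2711
49. interest=⌊2711·29/10000⌋=7; principal=min(29169-7,2711)=2711; balance=2711-2711=0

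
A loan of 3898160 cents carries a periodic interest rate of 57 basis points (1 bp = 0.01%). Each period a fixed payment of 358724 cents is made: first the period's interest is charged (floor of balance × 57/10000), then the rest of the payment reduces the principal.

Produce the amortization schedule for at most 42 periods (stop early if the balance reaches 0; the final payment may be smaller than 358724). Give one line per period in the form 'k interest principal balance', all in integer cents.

1 22219 336505 3561655
2 20301 338423 3223232
3 18372 340352 2882880
4 16432 342292 2540588
5 14481 344243 2196345
6 12519 346205 1850140
7 10545 348179 1501961
8 8561 350163 1151798
9 6565 352159 799639
10 4557 354167 445472
11 2539 356185 89287
12 508 89287 0

1. interest=⌊3898160·57/10000⌋=22219; principal=358724-22219=336505; balance=3898160-336505=3561655
2. interest=⌊3561655·57/10000⌋=20301; principal=358724-20301=338423; balance=3561655-338423=3223232
3. interest=⌊3223232·57/10000⌋=18372; principal=358724-18372=340352; balance=3223232-340352=2882880
4. interest=⌊2882880·57/10000⌋=16432; principal=358724-16432=342292; balance=2882880-342292=2540588
5. interest=⌊2540588·57/10000⌋=14481; principal=358724-14481=344243; balance=2540588-344243=2196345
6. interest=⌊2196345·57/10000⌋=12519; principal=358724-12519=346205; balance=2196345-346205=1850140
7. interest=⌊1850140·57/10000⌋=10545; principal=358724-10545=348179; balance=1850140-348179=1501961
8. interest=⌊1501961·57/10000⌋=8561; principal=358724-8561=350163; balance=1501961-350163=1151798
9. interest=⌊1151798·57/10000⌋=6565; principal=358724-6565=352159; balance=1151798-352159=799639
10. interest=⌊799639·57/10000⌋=4557; principal=358724-4557=354167; balance=799639-354167=445472
11. interest=⌊445472·57/10000⌋=2539; principal=358724-2539=356185; balance=445472-356185=89287
12. interest=⌊89287·57/10000⌋=508; principal=min(358724-508,89287)=89287; balance=89287-89287=0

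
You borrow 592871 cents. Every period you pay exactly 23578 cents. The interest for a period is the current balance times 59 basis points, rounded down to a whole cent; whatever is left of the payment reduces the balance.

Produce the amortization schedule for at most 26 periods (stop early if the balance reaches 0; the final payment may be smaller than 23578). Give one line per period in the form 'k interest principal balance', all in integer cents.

1 3497 20081 572790
2 3379 20199 552591
3 3260 20318 532273
4 3140 20438 511835
5 3019 20559 491276
6 2898 20680 470596
7 2776 20802 449794
8 2653 20925 428869
9 2530 21048 407821
10 2406 21172 386649
11 2281 21297 365352
12 2155 21423 343929
13 2029 21549 322380
14 1902 21676 300704
15 1774 21804 278900
16 1645 21933 256967
17 1516 22062 234905
18 1385 22193 212712
19 1255 22323 190389
20 1123 22455 167934
21 990 22588 145346
22 857 22721 122625
23 723 22855 99770
24 588 22990 76780
25 453 23125 53655
26 316 23262 30393

1. interest=⌊592871·59/10000⌋=3497; principal=23578-3497=20081; balance=592871-20081=572790
2. interest=⌊572790·59/10000⌋=3379; principal=23578-3379=20199; balance=572790-20199=552591
3. interest=⌊552591·59/10000⌋=3260; principal=23578-3260=20318; balance=552591-20318=532273
4. interest=⌊532273·59/10000⌋=3140; principal=23578-3140=20438; balance=532273-20438=511835
5. interest=⌊511835·59/10000⌋=3019; principal=23578-3019=20559; balance=511835-20559=491276
6. interest=⌊491276·59/10000⌋=2898; principal=23578-2898=20680; balance=491276-20680=470596
7. interest=⌊470596·59/10000⌋=2776; principal=23578-2776=20802; balance=470596-20802=449794
8. interest=⌊449794·59/10000⌋=2653; principal=23578-2653=20925; balance=449794-20925=428869
9. interest=⌊428869·59/10000⌋=2530; principal=23578-2530=21048; balance=428869-21048=407821
10. interest=⌊407821·59/10000⌋=2406; principal=23578-2406=21172; balance=407821-21172=386649
11. interest=⌊386649·59/10000⌋=2281; principal=23578-2281=21297; balance=386649-21297=365352
12. interest=⌊365352·59/10000⌋=2155; principal=23578-2155=21423; balance=365352-21423=343929
13. interest=⌊343929·59/10000⌋=2029; principal=23578-2029=21549; balance=343929-21549=322380
14. interest=⌊322380·59/10000⌋=1902; principal=23578-1902=21676; balance=322380-21676=300704
15. interest=⌊300704·59/10000⌋=1774; principal=23578-1774=21804; balance=300704-21804=278900
16. interest=⌊278900·59/10000⌋=1645; principal=23578-1645=21933; balance=278900-21933=256967
17. interest=⌊256967·59/10000⌋=1516; principal=23578-1516=22062; balance=256967-22062=234905
18. interest=⌊234905·59/10000⌋=1385; principal=23578-1385=22193; balance=234905-22193=212712
19. interest=⌊212712·59/10000⌋=1255; principal=23578-1255=22323; balance=212712-22323=190389
20. interest=⌊190389·59/10000⌋=1123; principal=23578-1123=22455; balance=190389-22455=167934
21. interest=⌊167934·59/10000⌋=990; principal=23578-990=22588; balance=167934-22588=145346
22. interest=⌊145346·59/10000⌋=857; principal=23578-857=22721; balance=145346-22721=122625
23. interest=⌊122625·59/10000⌋=723; principal=23578-723=22855; balance=122625-22855=99770
24. interest=⌊99770·59/10000⌋=588; principal=23578-588=22990; balance=99770-22990=76780
25. interest=⌊76780·59/10000⌋=453; principal=23578-453=23125; balance=76780-23125=53655
26. interest=⌊53655·59/10000⌋=316; principal=23578-316=23262; balance=53655-23262=30393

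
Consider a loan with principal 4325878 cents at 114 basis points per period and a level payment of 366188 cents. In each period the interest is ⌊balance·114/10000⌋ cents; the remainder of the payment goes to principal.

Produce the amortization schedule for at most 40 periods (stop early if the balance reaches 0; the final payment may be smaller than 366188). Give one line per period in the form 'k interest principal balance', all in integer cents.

1. interest=⌊4325878·114/10000⌋=49315; principal=366188-49315=316873; balance=4325878-316873=4009005
2. interest=⌊4009005·114/10000⌋=45702; principal=366188-45702=320486; balance=4009005-320486=3688519
3. interest=⌊3688519·114/10000⌋=42049; principal=366188-42049=324139; balance=3688519-324139=3364380
4. interest=⌊3364380·114/10000⌋=38353; principal=366188-38353=327835; balance=3364380-327835=3036545
5. interest=⌊3036545·114/10000⌋=34616; principal=366188-34616=331572; balance=3036545-331572=2704973
6. interest=⌊2704973·114/10000⌋=30836; principal=366188-30836=335352; balance=2704973-335352=2369621
7. interest=⌊2369621·114/10000⌋=27013; principal=366188-27013=339175; balance=2369621-339175=2030446
8. interest=⌊2030446·114/10000⌋=23147; principal=366188-23147=343041; balance=2030446-343041=1687405
9. interest=⌊1687405·114/10000⌋=19236; principal=366188-19236=346952; balance=1687405-346952=1340453
10. interest=⌊1340453·114/10000⌋=15281; principal=366188-15281=350907; balance=1340453-350907=989546
11. interest=⌊989546·114/10000⌋=11280; principal=366188-11280=354908; balance=989546-354908=634638
12. interest=⌊634638·114/10000⌋=7234; principal=366188-7234=358954; balance=634638-358954=275684
13. interest=⌊275684·114/10000⌋=3142; principal=min(366188-3142,275684)=275684; balance=275684-275684=0

1 49315 316873 4009005
2 45702 320486 3688519
3 42049 324139 3364380
4 38353 327835 3036545
5 34616 331572 2704973
6 30836 335352 2369621
7 27013 339175 2030446
8 23147 343041 1687405
9 19236 346952 1340453
10 15281 350907 989546
11 11280 354908 634638
12 7234 358954 275684
13 3142 275684 0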